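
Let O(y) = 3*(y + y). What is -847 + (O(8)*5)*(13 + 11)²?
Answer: 137393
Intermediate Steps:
O(y) = 6*y (O(y) = 3*(2*y) = 6*y)
-847 + (O(8)*5)*(13 + 11)² = -847 + ((6*8)*5)*(13 + 11)² = -847 + (48*5)*24² = -847 + 240*576 = -847 + 138240 = 137393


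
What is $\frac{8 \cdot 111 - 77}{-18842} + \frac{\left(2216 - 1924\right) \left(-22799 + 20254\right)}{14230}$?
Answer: $- \frac{1401378441}{26812166} \approx -52.266$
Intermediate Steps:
$\frac{8 \cdot 111 - 77}{-18842} + \frac{\left(2216 - 1924\right) \left(-22799 + 20254\right)}{14230} = \left(888 - 77\right) \left(- \frac{1}{18842}\right) + 292 \left(-2545\right) \frac{1}{14230} = 811 \left(- \frac{1}{18842}\right) - \frac{74314}{1423} = - \frac{811}{18842} - \frac{74314}{1423} = - \frac{1401378441}{26812166}$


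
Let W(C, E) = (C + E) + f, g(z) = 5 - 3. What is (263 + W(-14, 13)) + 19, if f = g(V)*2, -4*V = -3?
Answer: 285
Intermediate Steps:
V = ¾ (V = -¼*(-3) = ¾ ≈ 0.75000)
g(z) = 2
f = 4 (f = 2*2 = 4)
W(C, E) = 4 + C + E (W(C, E) = (C + E) + 4 = 4 + C + E)
(263 + W(-14, 13)) + 19 = (263 + (4 - 14 + 13)) + 19 = (263 + 3) + 19 = 266 + 19 = 285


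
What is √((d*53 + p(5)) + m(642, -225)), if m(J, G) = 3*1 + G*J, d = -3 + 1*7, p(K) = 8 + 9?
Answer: I*√144218 ≈ 379.76*I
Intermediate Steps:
p(K) = 17
d = 4 (d = -3 + 7 = 4)
m(J, G) = 3 + G*J
√((d*53 + p(5)) + m(642, -225)) = √((4*53 + 17) + (3 - 225*642)) = √((212 + 17) + (3 - 144450)) = √(229 - 144447) = √(-144218) = I*√144218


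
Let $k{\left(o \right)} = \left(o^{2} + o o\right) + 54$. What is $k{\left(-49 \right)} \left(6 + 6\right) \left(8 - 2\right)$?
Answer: $349632$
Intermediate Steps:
$k{\left(o \right)} = 54 + 2 o^{2}$ ($k{\left(o \right)} = \left(o^{2} + o^{2}\right) + 54 = 2 o^{2} + 54 = 54 + 2 o^{2}$)
$k{\left(-49 \right)} \left(6 + 6\right) \left(8 - 2\right) = \left(54 + 2 \left(-49\right)^{2}\right) \left(6 + 6\right) \left(8 - 2\right) = \left(54 + 2 \cdot 2401\right) 12 \cdot 6 = \left(54 + 4802\right) 72 = 4856 \cdot 72 = 349632$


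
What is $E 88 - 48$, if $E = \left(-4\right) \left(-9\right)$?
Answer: $3120$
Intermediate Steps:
$E = 36$
$E 88 - 48 = 36 \cdot 88 - 48 = 3168 - 48 = 3120$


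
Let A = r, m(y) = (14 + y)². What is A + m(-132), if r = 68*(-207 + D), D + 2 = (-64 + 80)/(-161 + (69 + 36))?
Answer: -2152/7 ≈ -307.43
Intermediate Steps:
D = -16/7 (D = -2 + (-64 + 80)/(-161 + (69 + 36)) = -2 + 16/(-161 + 105) = -2 + 16/(-56) = -2 + 16*(-1/56) = -2 - 2/7 = -16/7 ≈ -2.2857)
r = -99620/7 (r = 68*(-207 - 16/7) = 68*(-1465/7) = -99620/7 ≈ -14231.)
A = -99620/7 ≈ -14231.
A + m(-132) = -99620/7 + (14 - 132)² = -99620/7 + (-118)² = -99620/7 + 13924 = -2152/7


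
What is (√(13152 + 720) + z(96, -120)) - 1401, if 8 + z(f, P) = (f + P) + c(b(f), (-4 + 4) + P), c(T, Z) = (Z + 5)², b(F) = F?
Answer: 11792 + 68*√3 ≈ 11910.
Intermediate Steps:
c(T, Z) = (5 + Z)²
z(f, P) = -8 + P + f + (5 + P)² (z(f, P) = -8 + ((f + P) + (5 + ((-4 + 4) + P))²) = -8 + ((P + f) + (5 + (0 + P))²) = -8 + ((P + f) + (5 + P)²) = -8 + (P + f + (5 + P)²) = -8 + P + f + (5 + P)²)
(√(13152 + 720) + z(96, -120)) - 1401 = (√(13152 + 720) + (-8 - 120 + 96 + (5 - 120)²)) - 1401 = (√13872 + (-8 - 120 + 96 + (-115)²)) - 1401 = (68*√3 + (-8 - 120 + 96 + 13225)) - 1401 = (68*√3 + 13193) - 1401 = (13193 + 68*√3) - 1401 = 11792 + 68*√3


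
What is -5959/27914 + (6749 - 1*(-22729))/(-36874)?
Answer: -521290529/514650418 ≈ -1.0129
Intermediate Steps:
-5959/27914 + (6749 - 1*(-22729))/(-36874) = -5959*1/27914 + (6749 + 22729)*(-1/36874) = -5959/27914 + 29478*(-1/36874) = -5959/27914 - 14739/18437 = -521290529/514650418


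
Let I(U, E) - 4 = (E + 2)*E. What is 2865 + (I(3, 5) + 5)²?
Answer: 4801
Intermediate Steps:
I(U, E) = 4 + E*(2 + E) (I(U, E) = 4 + (E + 2)*E = 4 + (2 + E)*E = 4 + E*(2 + E))
2865 + (I(3, 5) + 5)² = 2865 + ((4 + 5² + 2*5) + 5)² = 2865 + ((4 + 25 + 10) + 5)² = 2865 + (39 + 5)² = 2865 + 44² = 2865 + 1936 = 4801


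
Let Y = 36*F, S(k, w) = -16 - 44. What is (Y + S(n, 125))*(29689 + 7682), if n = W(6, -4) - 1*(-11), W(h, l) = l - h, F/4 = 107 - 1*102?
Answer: 24664860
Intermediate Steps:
F = 20 (F = 4*(107 - 1*102) = 4*(107 - 102) = 4*5 = 20)
n = 1 (n = (-4 - 1*6) - 1*(-11) = (-4 - 6) + 11 = -10 + 11 = 1)
S(k, w) = -60
Y = 720 (Y = 36*20 = 720)
(Y + S(n, 125))*(29689 + 7682) = (720 - 60)*(29689 + 7682) = 660*37371 = 24664860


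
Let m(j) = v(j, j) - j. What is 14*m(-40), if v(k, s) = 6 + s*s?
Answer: 23044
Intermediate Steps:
v(k, s) = 6 + s²
m(j) = 6 + j² - j (m(j) = (6 + j²) - j = 6 + j² - j)
14*m(-40) = 14*(6 + (-40)² - 1*(-40)) = 14*(6 + 1600 + 40) = 14*1646 = 23044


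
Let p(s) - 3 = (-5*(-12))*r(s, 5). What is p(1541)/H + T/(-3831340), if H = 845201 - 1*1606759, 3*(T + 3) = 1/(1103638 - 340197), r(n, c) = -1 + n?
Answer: -28958273504510297/238667004031519770 ≈ -0.12133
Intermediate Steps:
p(s) = -57 + 60*s (p(s) = 3 + (-5*(-12))*(-1 + s) = 3 + 60*(-1 + s) = 3 + (-60 + 60*s) = -57 + 60*s)
T = -6870968/2290323 (T = -3 + 1/(3*(1103638 - 340197)) = -3 + (1/3)/763441 = -3 + (1/3)*(1/763441) = -3 + 1/2290323 = -6870968/2290323 ≈ -3.0000)
H = -761558 (H = 845201 - 1606759 = -761558)
p(1541)/H + T/(-3831340) = (-57 + 60*1541)/(-761558) - 6870968/2290323/(-3831340) = (-57 + 92460)*(-1/761558) - 6870968/2290323*(-1/3831340) = 92403*(-1/761558) + 1717742/2193751530705 = -92403/761558 + 1717742/2193751530705 = -28958273504510297/238667004031519770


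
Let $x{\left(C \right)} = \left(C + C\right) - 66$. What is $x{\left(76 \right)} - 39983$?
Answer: $-39897$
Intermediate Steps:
$x{\left(C \right)} = -66 + 2 C$ ($x{\left(C \right)} = 2 C - 66 = -66 + 2 C$)
$x{\left(76 \right)} - 39983 = \left(-66 + 2 \cdot 76\right) - 39983 = \left(-66 + 152\right) - 39983 = 86 - 39983 = -39897$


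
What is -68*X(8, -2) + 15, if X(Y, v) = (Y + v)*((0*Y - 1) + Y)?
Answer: -2841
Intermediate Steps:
X(Y, v) = (-1 + Y)*(Y + v) (X(Y, v) = (Y + v)*((0 - 1) + Y) = (Y + v)*(-1 + Y) = (-1 + Y)*(Y + v))
-68*X(8, -2) + 15 = -68*(8² - 1*8 - 1*(-2) + 8*(-2)) + 15 = -68*(64 - 8 + 2 - 16) + 15 = -68*42 + 15 = -2856 + 15 = -2841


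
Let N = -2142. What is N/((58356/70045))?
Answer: -8335355/3242 ≈ -2571.1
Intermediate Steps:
N/((58356/70045)) = -2142/(58356/70045) = -2142/(58356*(1/70045)) = -2142/58356/70045 = -2142*70045/58356 = -8335355/3242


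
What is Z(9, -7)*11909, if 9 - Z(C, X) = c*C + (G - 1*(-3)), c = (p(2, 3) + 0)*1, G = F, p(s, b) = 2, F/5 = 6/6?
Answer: -202453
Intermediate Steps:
F = 5 (F = 5*(6/6) = 5*(6*(⅙)) = 5*1 = 5)
G = 5
c = 2 (c = (2 + 0)*1 = 2*1 = 2)
Z(C, X) = 1 - 2*C (Z(C, X) = 9 - (2*C + (5 - 1*(-3))) = 9 - (2*C + (5 + 3)) = 9 - (2*C + 8) = 9 - (8 + 2*C) = 9 + (-8 - 2*C) = 1 - 2*C)
Z(9, -7)*11909 = (1 - 2*9)*11909 = (1 - 18)*11909 = -17*11909 = -202453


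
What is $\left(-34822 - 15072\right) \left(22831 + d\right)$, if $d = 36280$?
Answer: $-2949284234$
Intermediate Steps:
$\left(-34822 - 15072\right) \left(22831 + d\right) = \left(-34822 - 15072\right) \left(22831 + 36280\right) = \left(-49894\right) 59111 = -2949284234$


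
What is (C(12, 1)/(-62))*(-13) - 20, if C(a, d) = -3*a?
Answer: -854/31 ≈ -27.548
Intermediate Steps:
(C(12, 1)/(-62))*(-13) - 20 = (-3*12/(-62))*(-13) - 20 = -36*(-1/62)*(-13) - 20 = (18/31)*(-13) - 20 = -234/31 - 20 = -854/31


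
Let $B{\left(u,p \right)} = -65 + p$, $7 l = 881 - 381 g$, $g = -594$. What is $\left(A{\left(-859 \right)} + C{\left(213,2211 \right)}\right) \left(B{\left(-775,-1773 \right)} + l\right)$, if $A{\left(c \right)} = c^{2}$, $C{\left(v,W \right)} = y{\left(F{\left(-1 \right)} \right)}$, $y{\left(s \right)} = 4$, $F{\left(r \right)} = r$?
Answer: $\frac{158150154165}{7} \approx 2.2593 \cdot 10^{10}$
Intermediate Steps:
$C{\left(v,W \right)} = 4$
$l = \frac{227195}{7}$ ($l = \frac{881 - -226314}{7} = \frac{881 + 226314}{7} = \frac{1}{7} \cdot 227195 = \frac{227195}{7} \approx 32456.0$)
$\left(A{\left(-859 \right)} + C{\left(213,2211 \right)}\right) \left(B{\left(-775,-1773 \right)} + l\right) = \left(\left(-859\right)^{2} + 4\right) \left(\left(-65 - 1773\right) + \frac{227195}{7}\right) = \left(737881 + 4\right) \left(-1838 + \frac{227195}{7}\right) = 737885 \cdot \frac{214329}{7} = \frac{158150154165}{7}$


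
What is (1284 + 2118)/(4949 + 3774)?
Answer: 3402/8723 ≈ 0.39000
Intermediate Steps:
(1284 + 2118)/(4949 + 3774) = 3402/8723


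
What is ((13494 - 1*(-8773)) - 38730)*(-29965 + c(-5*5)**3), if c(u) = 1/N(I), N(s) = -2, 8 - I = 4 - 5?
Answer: 3946526823/8 ≈ 4.9332e+8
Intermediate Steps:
I = 9 (I = 8 - (4 - 5) = 8 - 1*(-1) = 8 + 1 = 9)
c(u) = -1/2 (c(u) = 1/(-2) = -1/2)
((13494 - 1*(-8773)) - 38730)*(-29965 + c(-5*5)**3) = ((13494 - 1*(-8773)) - 38730)*(-29965 + (-1/2)**3) = ((13494 + 8773) - 38730)*(-29965 - 1/8) = (22267 - 38730)*(-239721/8) = -16463*(-239721/8) = 3946526823/8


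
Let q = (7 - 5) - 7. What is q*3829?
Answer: -19145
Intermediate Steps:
q = -5 (q = 2 - 7 = -5)
q*3829 = -5*3829 = -19145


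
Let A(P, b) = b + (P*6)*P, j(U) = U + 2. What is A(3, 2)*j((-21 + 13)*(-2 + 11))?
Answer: -3920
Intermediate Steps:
j(U) = 2 + U
A(P, b) = b + 6*P**2 (A(P, b) = b + (6*P)*P = b + 6*P**2)
A(3, 2)*j((-21 + 13)*(-2 + 11)) = (2 + 6*3**2)*(2 + (-21 + 13)*(-2 + 11)) = (2 + 6*9)*(2 - 8*9) = (2 + 54)*(2 - 72) = 56*(-70) = -3920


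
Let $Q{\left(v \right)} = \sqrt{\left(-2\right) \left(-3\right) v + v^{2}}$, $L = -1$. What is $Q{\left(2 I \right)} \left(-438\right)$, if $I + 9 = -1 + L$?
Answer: $- 1752 \sqrt{22} \approx -8217.6$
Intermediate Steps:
$I = -11$ ($I = -9 - 2 = -11$)
$Q{\left(v \right)} = \sqrt{v^{2} + 6 v}$ ($Q{\left(v \right)} = \sqrt{6 v + v^{2}} = \sqrt{v^{2} + 6 v}$)
$Q{\left(2 I \right)} \left(-438\right) = \sqrt{2 \left(-11\right) \left(6 + 2 \left(-11\right)\right)} \left(-438\right) = \sqrt{- 22 \left(6 - 22\right)} \left(-438\right) = \sqrt{\left(-22\right) \left(-16\right)} \left(-438\right) = \sqrt{352} \left(-438\right) = 4 \sqrt{22} \left(-438\right) = - 1752 \sqrt{22}$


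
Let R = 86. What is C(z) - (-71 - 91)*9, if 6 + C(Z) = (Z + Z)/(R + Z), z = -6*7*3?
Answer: 14583/10 ≈ 1458.3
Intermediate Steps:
z = -126 (z = -42*3 = -126)
C(Z) = -6 + 2*Z/(86 + Z) (C(Z) = -6 + (Z + Z)/(86 + Z) = -6 + (2*Z)/(86 + Z) = -6 + 2*Z/(86 + Z))
C(z) - (-71 - 91)*9 = 4*(-129 - 1*(-126))/(86 - 126) - (-71 - 91)*9 = 4*(-129 + 126)/(-40) - (-162)*9 = 4*(-1/40)*(-3) - 1*(-1458) = 3/10 + 1458 = 14583/10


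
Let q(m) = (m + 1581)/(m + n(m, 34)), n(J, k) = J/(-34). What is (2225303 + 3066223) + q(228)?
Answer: 2211861285/418 ≈ 5.2915e+6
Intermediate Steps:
n(J, k) = -J/34 (n(J, k) = J*(-1/34) = -J/34)
q(m) = 34*(1581 + m)/(33*m) (q(m) = (m + 1581)/(m - m/34) = (1581 + m)/((33*m/34)) = (1581 + m)*(34/(33*m)) = 34*(1581 + m)/(33*m))
(2225303 + 3066223) + q(228) = (2225303 + 3066223) + (34/33)*(1581 + 228)/228 = 5291526 + (34/33)*(1/228)*1809 = 5291526 + 3417/418 = 2211861285/418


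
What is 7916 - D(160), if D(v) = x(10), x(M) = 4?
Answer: 7912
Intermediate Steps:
D(v) = 4
7916 - D(160) = 7916 - 1*4 = 7916 - 4 = 7912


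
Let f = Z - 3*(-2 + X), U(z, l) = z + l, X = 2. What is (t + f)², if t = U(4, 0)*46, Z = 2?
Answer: 34596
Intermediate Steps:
U(z, l) = l + z
f = 2 (f = 2 - 3*(-2 + 2) = 2 - 3*0 = 2 + 0 = 2)
t = 184 (t = (0 + 4)*46 = 4*46 = 184)
(t + f)² = (184 + 2)² = 186² = 34596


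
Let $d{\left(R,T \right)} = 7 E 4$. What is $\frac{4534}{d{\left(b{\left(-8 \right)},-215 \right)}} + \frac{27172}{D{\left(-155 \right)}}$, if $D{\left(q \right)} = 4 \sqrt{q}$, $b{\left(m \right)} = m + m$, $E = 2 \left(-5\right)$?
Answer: $- \frac{2267}{140} - \frac{6793 i \sqrt{155}}{155} \approx -16.193 - 545.63 i$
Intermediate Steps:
$E = -10$
$b{\left(m \right)} = 2 m$
$d{\left(R,T \right)} = -280$ ($d{\left(R,T \right)} = 7 \left(-10\right) 4 = \left(-70\right) 4 = -280$)
$\frac{4534}{d{\left(b{\left(-8 \right)},-215 \right)}} + \frac{27172}{D{\left(-155 \right)}} = \frac{4534}{-280} + \frac{27172}{4 \sqrt{-155}} = 4534 \left(- \frac{1}{280}\right) + \frac{27172}{4 i \sqrt{155}} = - \frac{2267}{140} + \frac{27172}{4 i \sqrt{155}} = - \frac{2267}{140} + 27172 \left(- \frac{i \sqrt{155}}{620}\right) = - \frac{2267}{140} - \frac{6793 i \sqrt{155}}{155}$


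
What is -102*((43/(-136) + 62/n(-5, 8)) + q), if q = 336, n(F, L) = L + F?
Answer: -145391/4 ≈ -36348.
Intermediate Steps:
n(F, L) = F + L
-102*((43/(-136) + 62/n(-5, 8)) + q) = -102*((43/(-136) + 62/(-5 + 8)) + 336) = -102*((43*(-1/136) + 62/3) + 336) = -102*((-43/136 + 62*(⅓)) + 336) = -102*((-43/136 + 62/3) + 336) = -102*(8303/408 + 336) = -102*145391/408 = -145391/4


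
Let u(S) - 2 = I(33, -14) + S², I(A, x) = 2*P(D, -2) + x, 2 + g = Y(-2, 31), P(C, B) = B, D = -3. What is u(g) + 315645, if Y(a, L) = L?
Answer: 316470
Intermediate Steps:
g = 29 (g = -2 + 31 = 29)
I(A, x) = -4 + x (I(A, x) = 2*(-2) + x = -4 + x)
u(S) = -16 + S² (u(S) = 2 + ((-4 - 14) + S²) = 2 + (-18 + S²) = -16 + S²)
u(g) + 315645 = (-16 + 29²) + 315645 = (-16 + 841) + 315645 = 825 + 315645 = 316470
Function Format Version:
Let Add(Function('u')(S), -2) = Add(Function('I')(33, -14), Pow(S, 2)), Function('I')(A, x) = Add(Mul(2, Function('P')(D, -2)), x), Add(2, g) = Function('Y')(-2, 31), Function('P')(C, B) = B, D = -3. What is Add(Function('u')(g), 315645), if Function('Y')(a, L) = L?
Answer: 316470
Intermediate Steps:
g = 29 (g = Add(-2, 31) = 29)
Function('I')(A, x) = Add(-4, x) (Function('I')(A, x) = Add(Mul(2, -2), x) = Add(-4, x))
Function('u')(S) = Add(-16, Pow(S, 2)) (Function('u')(S) = Add(2, Add(Add(-4, -14), Pow(S, 2))) = Add(2, Add(-18, Pow(S, 2))) = Add(-16, Pow(S, 2)))
Add(Function('u')(g), 315645) = Add(Add(-16, Pow(29, 2)), 315645) = Add(Add(-16, 841), 315645) = Add(825, 315645) = 316470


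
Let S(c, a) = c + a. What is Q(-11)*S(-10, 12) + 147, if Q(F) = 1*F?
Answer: 125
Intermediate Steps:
S(c, a) = a + c
Q(F) = F
Q(-11)*S(-10, 12) + 147 = -11*(12 - 10) + 147 = -11*2 + 147 = -22 + 147 = 125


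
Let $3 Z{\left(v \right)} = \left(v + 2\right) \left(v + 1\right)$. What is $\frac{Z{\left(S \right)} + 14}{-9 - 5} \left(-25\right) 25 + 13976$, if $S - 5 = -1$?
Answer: $\frac{105332}{7} \approx 15047.0$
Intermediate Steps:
$S = 4$ ($S = 5 - 1 = 4$)
$Z{\left(v \right)} = \frac{\left(1 + v\right) \left(2 + v\right)}{3}$ ($Z{\left(v \right)} = \frac{\left(v + 2\right) \left(v + 1\right)}{3} = \frac{\left(2 + v\right) \left(1 + v\right)}{3} = \frac{\left(1 + v\right) \left(2 + v\right)}{3}$)
$\frac{Z{\left(S \right)} + 14}{-9 - 5} \left(-25\right) 25 + 13976 = \frac{\left(\frac{2}{3} + 4 + \frac{4^{2}}{3}\right) + 14}{-9 - 5} \left(-25\right) 25 + 13976 = \frac{\left(\frac{2}{3} + 4 + \frac{1}{3} \cdot 16\right) + 14}{-14} \left(-25\right) 25 + 13976 = \left(\left(\frac{2}{3} + 4 + \frac{16}{3}\right) + 14\right) \left(- \frac{1}{14}\right) \left(-25\right) 25 + 13976 = \left(10 + 14\right) \left(- \frac{1}{14}\right) \left(-25\right) 25 + 13976 = 24 \left(- \frac{1}{14}\right) \left(-25\right) 25 + 13976 = \left(- \frac{12}{7}\right) \left(-25\right) 25 + 13976 = \frac{300}{7} \cdot 25 + 13976 = \frac{7500}{7} + 13976 = \frac{105332}{7}$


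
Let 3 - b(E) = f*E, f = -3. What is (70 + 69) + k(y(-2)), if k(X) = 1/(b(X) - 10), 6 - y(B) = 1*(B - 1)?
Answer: 2781/20 ≈ 139.05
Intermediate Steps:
b(E) = 3 + 3*E (b(E) = 3 - (-3)*E = 3 + 3*E)
y(B) = 7 - B (y(B) = 6 - (B - 1) = 6 - (-1 + B) = 6 + (1 - B) = 7 - B)
k(X) = 1/(-7 + 3*X) (k(X) = 1/((3 + 3*X) - 10) = 1/(-7 + 3*X))
(70 + 69) + k(y(-2)) = (70 + 69) + 1/(-7 + 3*(7 - 1*(-2))) = 139 + 1/(-7 + 3*(7 + 2)) = 139 + 1/(-7 + 3*9) = 139 + 1/(-7 + 27) = 139 + 1/20 = 2781/20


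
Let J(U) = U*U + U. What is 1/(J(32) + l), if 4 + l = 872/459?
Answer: 459/483740 ≈ 0.00094886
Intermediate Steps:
l = -964/459 (l = -4 + 872/459 = -964/459 ≈ -2.1002)
J(U) = U + U**2 (J(U) = U**2 + U = U + U**2)
1/(J(32) + l) = 1/(32*(1 + 32) - 964/459) = 1/(32*33 - 964/459) = 1/(1056 - 964/459) = 1/(483740/459) = 459/483740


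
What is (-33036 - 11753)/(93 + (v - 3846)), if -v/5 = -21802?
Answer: -44789/105257 ≈ -0.42552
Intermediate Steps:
v = 109010 (v = -5*(-21802) = 109010)
(-33036 - 11753)/(93 + (v - 3846)) = (-33036 - 11753)/(93 + (109010 - 3846)) = -44789/(93 + 105164) = -44789/105257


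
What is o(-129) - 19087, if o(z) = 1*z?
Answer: -19216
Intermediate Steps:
o(z) = z
o(-129) - 19087 = -129 - 19087 = -19216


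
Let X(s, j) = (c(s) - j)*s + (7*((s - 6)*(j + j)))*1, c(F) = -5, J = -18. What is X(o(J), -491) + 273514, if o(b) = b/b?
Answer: 308370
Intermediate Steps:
o(b) = 1
X(s, j) = s*(-5 - j) + 14*j*(-6 + s) (X(s, j) = (-5 - j)*s + (7*((s - 6)*(j + j)))*1 = s*(-5 - j) + (7*((-6 + s)*(2*j)))*1 = s*(-5 - j) + (7*(2*j*(-6 + s)))*1 = s*(-5 - j) + (14*j*(-6 + s))*1 = s*(-5 - j) + 14*j*(-6 + s))
X(o(J), -491) + 273514 = (-84*(-491) - 5*1 + 13*(-491)*1) + 273514 = (41244 - 5 - 6383) + 273514 = 34856 + 273514 = 308370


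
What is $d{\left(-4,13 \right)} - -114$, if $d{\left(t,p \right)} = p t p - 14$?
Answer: $-576$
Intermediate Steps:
$d{\left(t,p \right)} = -14 + t p^{2}$ ($d{\left(t,p \right)} = t p^{2} - 14 = -14 + t p^{2}$)
$d{\left(-4,13 \right)} - -114 = \left(-14 - 4 \cdot 13^{2}\right) - -114 = \left(-14 - 676\right) + 114 = -690 + 114 = -576$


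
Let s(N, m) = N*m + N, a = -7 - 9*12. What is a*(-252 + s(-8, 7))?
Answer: 36340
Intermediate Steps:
a = -115 (a = -7 - 108 = -115)
s(N, m) = N + N*m
a*(-252 + s(-8, 7)) = -115*(-252 - 8*(1 + 7)) = -115*(-252 - 8*8) = -115*(-252 - 64) = -115*(-316) = 36340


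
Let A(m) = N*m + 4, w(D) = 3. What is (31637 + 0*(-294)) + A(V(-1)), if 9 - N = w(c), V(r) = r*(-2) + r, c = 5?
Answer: 31647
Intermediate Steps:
V(r) = -r (V(r) = -2*r + r = -r)
N = 6 (N = 9 - 1*3 = 9 - 3 = 6)
A(m) = 4 + 6*m (A(m) = 6*m + 4 = 4 + 6*m)
(31637 + 0*(-294)) + A(V(-1)) = (31637 + 0*(-294)) + (4 + 6*(-1*(-1))) = (31637 + 0) + (4 + 6*1) = 31637 + (4 + 6) = 31637 + 10 = 31647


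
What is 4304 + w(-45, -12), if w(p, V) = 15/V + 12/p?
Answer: 258149/60 ≈ 4302.5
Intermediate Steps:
w(p, V) = 12/p + 15/V
4304 + w(-45, -12) = 4304 + (12/(-45) + 15/(-12)) = 4304 + (12*(-1/45) + 15*(-1/12)) = 4304 + (-4/15 - 5/4) = 4304 - 91/60 = 258149/60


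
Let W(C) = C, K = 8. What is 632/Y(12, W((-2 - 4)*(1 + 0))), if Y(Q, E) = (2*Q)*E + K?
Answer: -79/17 ≈ -4.6471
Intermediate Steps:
Y(Q, E) = 8 + 2*E*Q (Y(Q, E) = (2*Q)*E + 8 = 2*E*Q + 8 = 8 + 2*E*Q)
632/Y(12, W((-2 - 4)*(1 + 0))) = 632/(8 + 2*((-2 - 4)*(1 + 0))*12) = 632/(8 + 2*(-6*1)*12) = 632/(8 + 2*(-6)*12) = 632/(8 - 144) = 632/(-136) = 632*(-1/136) = -79/17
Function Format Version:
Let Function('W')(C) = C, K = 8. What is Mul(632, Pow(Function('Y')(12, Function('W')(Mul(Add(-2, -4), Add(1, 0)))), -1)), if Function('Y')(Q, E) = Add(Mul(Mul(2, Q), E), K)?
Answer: Rational(-79, 17) ≈ -4.6471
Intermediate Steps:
Function('Y')(Q, E) = Add(8, Mul(2, E, Q)) (Function('Y')(Q, E) = Add(Mul(Mul(2, Q), E), 8) = Add(Mul(2, E, Q), 8) = Add(8, Mul(2, E, Q)))
Mul(632, Pow(Function('Y')(12, Function('W')(Mul(Add(-2, -4), Add(1, 0)))), -1)) = Mul(632, Pow(Add(8, Mul(2, Mul(Add(-2, -4), Add(1, 0)), 12)), -1)) = Mul(632, Pow(Add(8, Mul(2, Mul(-6, 1), 12)), -1)) = Mul(632, Pow(Add(8, Mul(2, -6, 12)), -1)) = Mul(632, Pow(Add(8, -144), -1)) = Mul(632, Pow(-136, -1)) = Mul(632, Rational(-1, 136)) = Rational(-79, 17)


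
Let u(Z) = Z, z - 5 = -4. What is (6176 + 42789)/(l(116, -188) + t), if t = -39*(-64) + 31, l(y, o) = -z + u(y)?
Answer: 48965/2642 ≈ 18.533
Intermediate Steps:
z = 1 (z = 5 - 4 = 1)
l(y, o) = -1 + y (l(y, o) = -1*1 + y = -1 + y)
t = 2527 (t = 2496 + 31 = 2527)
(6176 + 42789)/(l(116, -188) + t) = (6176 + 42789)/((-1 + 116) + 2527) = 48965/(115 + 2527) = 48965/2642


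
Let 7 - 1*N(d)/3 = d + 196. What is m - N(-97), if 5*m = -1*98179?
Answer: -96799/5 ≈ -19360.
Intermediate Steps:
N(d) = -567 - 3*d (N(d) = 21 - 3*(d + 196) = 21 - 3*(196 + d) = 21 + (-588 - 3*d) = -567 - 3*d)
m = -98179/5 (m = (-1*98179)/5 = (⅕)*(-98179) = -98179/5 ≈ -19636.)
m - N(-97) = -98179/5 - (-567 - 3*(-97)) = -98179/5 - (-567 + 291) = -98179/5 - 1*(-276) = -98179/5 + 276 = -96799/5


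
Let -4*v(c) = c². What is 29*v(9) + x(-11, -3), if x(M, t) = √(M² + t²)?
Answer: -2349/4 + √130 ≈ -575.85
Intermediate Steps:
v(c) = -c²/4
29*v(9) + x(-11, -3) = 29*(-¼*9²) + √((-11)² + (-3)²) = 29*(-¼*81) + √(121 + 9) = 29*(-81/4) + √130 = -2349/4 + √130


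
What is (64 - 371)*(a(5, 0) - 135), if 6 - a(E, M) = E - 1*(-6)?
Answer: 42980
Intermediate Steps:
a(E, M) = -E (a(E, M) = 6 - (E - 1*(-6)) = 6 - (E + 6) = 6 - (6 + E) = 6 + (-6 - E) = -E)
(64 - 371)*(a(5, 0) - 135) = (64 - 371)*(-1*5 - 135) = -307*(-5 - 135) = -307*(-140) = 42980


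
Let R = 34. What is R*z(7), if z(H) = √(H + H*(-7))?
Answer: 34*I*√42 ≈ 220.35*I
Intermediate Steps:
z(H) = √6*√(-H) (z(H) = √(H - 7*H) = √(-6*H) = √6*√(-H))
R*z(7) = 34*(√6*√(-1*7)) = 34*(√6*√(-7)) = 34*(√6*(I*√7)) = 34*(I*√42) = 34*I*√42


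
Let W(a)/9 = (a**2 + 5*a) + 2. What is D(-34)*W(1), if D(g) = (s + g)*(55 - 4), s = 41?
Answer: 25704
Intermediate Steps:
W(a) = 18 + 9*a**2 + 45*a (W(a) = 9*((a**2 + 5*a) + 2) = 9*(2 + a**2 + 5*a) = 18 + 9*a**2 + 45*a)
D(g) = 2091 + 51*g (D(g) = (41 + g)*(55 - 4) = (41 + g)*51 = 2091 + 51*g)
D(-34)*W(1) = (2091 + 51*(-34))*(18 + 9*1**2 + 45*1) = (2091 - 1734)*(18 + 9*1 + 45) = 357*(18 + 9 + 45) = 357*72 = 25704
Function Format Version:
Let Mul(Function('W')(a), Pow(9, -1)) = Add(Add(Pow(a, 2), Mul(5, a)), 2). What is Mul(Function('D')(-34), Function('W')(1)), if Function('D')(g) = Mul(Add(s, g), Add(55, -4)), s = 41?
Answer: 25704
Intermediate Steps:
Function('W')(a) = Add(18, Mul(9, Pow(a, 2)), Mul(45, a)) (Function('W')(a) = Mul(9, Add(Add(Pow(a, 2), Mul(5, a)), 2)) = Mul(9, Add(2, Pow(a, 2), Mul(5, a))) = Add(18, Mul(9, Pow(a, 2)), Mul(45, a)))
Function('D')(g) = Add(2091, Mul(51, g)) (Function('D')(g) = Mul(Add(41, g), Add(55, -4)) = Mul(Add(41, g), 51) = Add(2091, Mul(51, g)))
Mul(Function('D')(-34), Function('W')(1)) = Mul(Add(2091, Mul(51, -34)), Add(18, Mul(9, Pow(1, 2)), Mul(45, 1))) = Mul(Add(2091, -1734), Add(18, Mul(9, 1), 45)) = Mul(357, Add(18, 9, 45)) = Mul(357, 72) = 25704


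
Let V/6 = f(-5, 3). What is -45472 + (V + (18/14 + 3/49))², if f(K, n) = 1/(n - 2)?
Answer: -109048672/2401 ≈ -45418.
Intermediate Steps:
f(K, n) = 1/(-2 + n)
V = 6 (V = 6/(-2 + 3) = 6/1 = 6*1 = 6)
-45472 + (V + (18/14 + 3/49))² = -45472 + (6 + (18/14 + 3/49))² = -45472 + (6 + (18*(1/14) + 3*(1/49)))² = -45472 + (6 + (9/7 + 3/49))² = -45472 + (6 + 66/49)² = -45472 + (360/49)² = -45472 + 129600/2401 = -109048672/2401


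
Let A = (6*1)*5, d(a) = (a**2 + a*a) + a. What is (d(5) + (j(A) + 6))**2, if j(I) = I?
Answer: 8281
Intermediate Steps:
d(a) = a + 2*a**2 (d(a) = (a**2 + a**2) + a = 2*a**2 + a = a + 2*a**2)
A = 30 (A = 6*5 = 30)
(d(5) + (j(A) + 6))**2 = (5*(1 + 2*5) + (30 + 6))**2 = (5*(1 + 10) + 36)**2 = (5*11 + 36)**2 = (55 + 36)**2 = 91**2 = 8281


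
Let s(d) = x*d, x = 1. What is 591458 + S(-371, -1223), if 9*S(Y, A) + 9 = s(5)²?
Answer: 5323138/9 ≈ 5.9146e+5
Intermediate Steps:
s(d) = d (s(d) = 1*d = d)
S(Y, A) = 16/9 (S(Y, A) = -1 + (⅑)*5² = -1 + (⅑)*25 = -1 + 25/9 = 16/9)
591458 + S(-371, -1223) = 591458 + 16/9 = 5323138/9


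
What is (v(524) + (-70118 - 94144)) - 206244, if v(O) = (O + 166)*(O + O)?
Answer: 352614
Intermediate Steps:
v(O) = 2*O*(166 + O) (v(O) = (166 + O)*(2*O) = 2*O*(166 + O))
(v(524) + (-70118 - 94144)) - 206244 = (2*524*(166 + 524) + (-70118 - 94144)) - 206244 = (2*524*690 - 164262) - 206244 = (723120 - 164262) - 206244 = 558858 - 206244 = 352614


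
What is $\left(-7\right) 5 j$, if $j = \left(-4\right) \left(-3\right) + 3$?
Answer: $-525$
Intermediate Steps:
$j = 15$ ($j = 12 + 3 = 15$)
$\left(-7\right) 5 j = \left(-7\right) 5 \cdot 15 = \left(-35\right) 15 = -525$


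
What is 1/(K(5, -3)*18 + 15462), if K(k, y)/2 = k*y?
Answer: 1/14922 ≈ 6.7015e-5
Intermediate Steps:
K(k, y) = 2*k*y (K(k, y) = 2*(k*y) = 2*k*y)
1/(K(5, -3)*18 + 15462) = 1/((2*5*(-3))*18 + 15462) = 1/(-30*18 + 15462) = 1/(-540 + 15462) = 1/14922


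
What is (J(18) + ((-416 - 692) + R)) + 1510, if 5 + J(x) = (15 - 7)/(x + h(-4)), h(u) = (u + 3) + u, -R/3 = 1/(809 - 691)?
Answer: 609903/1534 ≈ 397.59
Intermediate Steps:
R = -3/118 (R = -3/(809 - 691) = -3/118 ≈ -0.025424)
h(u) = 3 + 2*u (h(u) = (3 + u) + u = 3 + 2*u)
J(x) = -5 + 8/(-5 + x) (J(x) = -5 + (15 - 7)/(x + (3 + 2*(-4))) = -5 + 8/(x + (3 - 8)) = -5 + 8/(x - 5) = -5 + 8/(-5 + x))
(J(18) + ((-416 - 692) + R)) + 1510 = ((33 - 5*18)/(-5 + 18) + ((-416 - 692) - 3/118)) + 1510 = ((33 - 90)/13 + (-1108 - 3/118)) + 1510 = ((1/13)*(-57) - 130747/118) + 1510 = (-57/13 - 130747/118) + 1510 = -1706437/1534 + 1510 = 609903/1534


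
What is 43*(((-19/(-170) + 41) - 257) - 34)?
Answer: -1826683/170 ≈ -10745.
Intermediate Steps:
43*(((-19/(-170) + 41) - 257) - 34) = 43*(((-19*(-1/170) + 41) - 257) - 34) = 43*(((19/170 + 41) - 257) - 34) = 43*((6989/170 - 257) - 34) = 43*(-36701/170 - 34) = 43*(-42481/170) = -1826683/170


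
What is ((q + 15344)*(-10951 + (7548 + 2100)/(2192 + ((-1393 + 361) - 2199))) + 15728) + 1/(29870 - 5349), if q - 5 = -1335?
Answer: -3912850420189407/25477319 ≈ -1.5358e+8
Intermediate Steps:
q = -1330 (q = 5 - 1335 = -1330)
((q + 15344)*(-10951 + (7548 + 2100)/(2192 + ((-1393 + 361) - 2199))) + 15728) + 1/(29870 - 5349) = ((-1330 + 15344)*(-10951 + (7548 + 2100)/(2192 + ((-1393 + 361) - 2199))) + 15728) + 1/(29870 - 5349) = (14014*(-10951 + 9648/(2192 + (-1032 - 2199))) + 15728) + 1/24521 = (14014*(-10951 + 9648/(2192 - 3231)) + 15728) + 1/24521 = (14014*(-10951 + 9648/(-1039)) + 15728) + 1/24521 = (14014*(-10951 + 9648*(-1/1039)) + 15728) + 1/24521 = (14014*(-10951 - 9648/1039) + 15728) + 1/24521 = (14014*(-11387737/1039) + 15728) + 1/24521 = (-159587746318/1039 + 15728) + 1/24521 = -159571404926/1039 + 1/24521 = -3912850420189407/25477319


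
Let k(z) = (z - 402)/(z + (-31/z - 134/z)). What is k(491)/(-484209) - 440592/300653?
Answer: -1253578002958495/855421548690852 ≈ -1.4655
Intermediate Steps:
k(z) = (-402 + z)/(z - 165/z)
k(491)/(-484209) - 440592/300653 = (491*(-402 + 491)/(-165 + 491**2))/(-484209) - 440592/300653 = (491*89/(-165 + 241081))*(-1/484209) - 440592*1/300653 = (491*89/240916)*(-1/484209) - 440592/300653 = (491*(1/240916)*89)*(-1/484209) - 440592/300653 = (43699/240916)*(-1/484209) - 440592/300653 = -43699/116653695444 - 440592/300653 = -1253578002958495/855421548690852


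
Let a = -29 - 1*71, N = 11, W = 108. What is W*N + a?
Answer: 1088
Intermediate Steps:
a = -100 (a = -29 - 71 = -100)
W*N + a = 108*11 - 100 = 1188 - 100 = 1088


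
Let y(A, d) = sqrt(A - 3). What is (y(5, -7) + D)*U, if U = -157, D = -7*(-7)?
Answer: -7693 - 157*sqrt(2) ≈ -7915.0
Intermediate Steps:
D = 49
y(A, d) = sqrt(-3 + A)
(y(5, -7) + D)*U = (sqrt(-3 + 5) + 49)*(-157) = (sqrt(2) + 49)*(-157) = (49 + sqrt(2))*(-157) = -7693 - 157*sqrt(2)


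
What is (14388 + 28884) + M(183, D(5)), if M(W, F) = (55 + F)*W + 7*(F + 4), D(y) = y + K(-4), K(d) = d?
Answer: 53555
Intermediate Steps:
D(y) = -4 + y (D(y) = y - 4 = -4 + y)
M(W, F) = 28 + 7*F + W*(55 + F) (M(W, F) = W*(55 + F) + 7*(4 + F) = W*(55 + F) + (28 + 7*F) = 28 + 7*F + W*(55 + F))
(14388 + 28884) + M(183, D(5)) = (14388 + 28884) + (28 + 7*(-4 + 5) + 55*183 + (-4 + 5)*183) = 43272 + (28 + 7*1 + 10065 + 1*183) = 43272 + (28 + 7 + 10065 + 183) = 43272 + 10283 = 53555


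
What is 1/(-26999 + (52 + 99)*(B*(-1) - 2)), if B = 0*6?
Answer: -1/27301 ≈ -3.6629e-5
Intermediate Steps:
B = 0
1/(-26999 + (52 + 99)*(B*(-1) - 2)) = 1/(-26999 + (52 + 99)*(0*(-1) - 2)) = 1/(-26999 + 151*(0 - 2)) = 1/(-26999 + 151*(-2)) = 1/(-26999 - 302) = 1/(-27301) = -1/27301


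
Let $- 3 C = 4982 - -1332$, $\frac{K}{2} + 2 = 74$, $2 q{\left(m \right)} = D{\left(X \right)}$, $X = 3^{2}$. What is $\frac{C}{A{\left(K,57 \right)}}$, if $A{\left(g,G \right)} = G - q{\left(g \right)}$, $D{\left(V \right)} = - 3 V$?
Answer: $- \frac{12628}{423} \approx -29.853$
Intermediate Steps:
$X = 9$
$q{\left(m \right)} = - \frac{27}{2}$ ($q{\left(m \right)} = \frac{\left(-3\right) 9}{2} = \frac{1}{2} \left(-27\right) = - \frac{27}{2}$)
$K = 144$ ($K = -4 + 2 \cdot 74 = -4 + 148 = 144$)
$A{\left(g,G \right)} = \frac{27}{2} + G$ ($A{\left(g,G \right)} = G - - \frac{27}{2} = G + \frac{27}{2} = \frac{27}{2} + G$)
$C = - \frac{6314}{3}$ ($C = - \frac{4982 - -1332}{3} = - \frac{4982 + 1332}{3} = \left(- \frac{1}{3}\right) 6314 = - \frac{6314}{3} \approx -2104.7$)
$\frac{C}{A{\left(K,57 \right)}} = - \frac{6314}{3 \left(\frac{27}{2} + 57\right)} = - \frac{6314}{3 \cdot \frac{141}{2}} = \left(- \frac{6314}{3}\right) \frac{2}{141} = - \frac{12628}{423}$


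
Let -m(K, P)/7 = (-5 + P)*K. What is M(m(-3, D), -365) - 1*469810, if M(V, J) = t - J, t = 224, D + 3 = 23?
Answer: -469221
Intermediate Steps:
D = 20 (D = -3 + 23 = 20)
m(K, P) = -7*K*(-5 + P) (m(K, P) = -7*(-5 + P)*K = -7*K*(-5 + P))
M(V, J) = 224 - J
M(m(-3, D), -365) - 1*469810 = (224 - 1*(-365)) - 1*469810 = (224 + 365) - 469810 = 589 - 469810 = -469221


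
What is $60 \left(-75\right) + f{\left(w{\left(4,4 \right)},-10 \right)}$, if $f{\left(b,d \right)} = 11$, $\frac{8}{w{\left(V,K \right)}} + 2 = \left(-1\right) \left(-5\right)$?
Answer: $-4489$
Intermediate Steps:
$w{\left(V,K \right)} = \frac{8}{3}$ ($w{\left(V,K \right)} = \frac{8}{-2 - -5} = \frac{8}{-2 + 5} = \frac{8}{3}$)
$60 \left(-75\right) + f{\left(w{\left(4,4 \right)},-10 \right)} = 60 \left(-75\right) + 11 = -4500 + 11 = -4489$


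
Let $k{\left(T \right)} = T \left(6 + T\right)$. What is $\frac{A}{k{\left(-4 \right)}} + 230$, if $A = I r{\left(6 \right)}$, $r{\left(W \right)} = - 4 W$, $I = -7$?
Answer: $209$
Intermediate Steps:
$A = 168$ ($A = - 7 \left(\left(-4\right) 6\right) = \left(-7\right) \left(-24\right) = 168$)
$\frac{A}{k{\left(-4 \right)}} + 230 = \frac{168}{\left(-4\right) \left(6 - 4\right)} + 230 = \frac{168}{\left(-4\right) 2} + 230 = \frac{168}{-8} + 230 = 168 \left(- \frac{1}{8}\right) + 230 = -21 + 230 = 209$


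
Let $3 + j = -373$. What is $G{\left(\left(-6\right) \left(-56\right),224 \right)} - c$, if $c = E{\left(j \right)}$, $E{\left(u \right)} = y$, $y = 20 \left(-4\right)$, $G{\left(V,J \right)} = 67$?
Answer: $147$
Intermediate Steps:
$j = -376$ ($j = -3 - 373 = -376$)
$y = -80$
$E{\left(u \right)} = -80$
$c = -80$
$G{\left(\left(-6\right) \left(-56\right),224 \right)} - c = 67 - -80 = 67 + 80 = 147$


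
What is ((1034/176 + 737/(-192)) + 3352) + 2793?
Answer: 1180231/192 ≈ 6147.0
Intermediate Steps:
((1034/176 + 737/(-192)) + 3352) + 2793 = ((1034*(1/176) + 737*(-1/192)) + 3352) + 2793 = ((47/8 - 737/192) + 3352) + 2793 = (391/192 + 3352) + 2793 = 643975/192 + 2793 = 1180231/192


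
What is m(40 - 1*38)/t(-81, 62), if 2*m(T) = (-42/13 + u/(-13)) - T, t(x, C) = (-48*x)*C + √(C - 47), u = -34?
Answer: -1365984/251801312191 + 17*√15/755403936573 ≈ -5.4248e-6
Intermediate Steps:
t(x, C) = √(-47 + C) - 48*C*x (t(x, C) = -48*C*x + √(-47 + C) = √(-47 + C) - 48*C*x)
m(T) = -4/13 - T/2 (m(T) = ((-42/13 - 34/(-13)) - T)/2 = ((-42*1/13 - 34*(-1/13)) - T)/2 = ((-42/13 + 34/13) - T)/2 = (-8/13 - T)/2 = -4/13 - T/2)
m(40 - 1*38)/t(-81, 62) = (-4/13 - (40 - 1*38)/2)/(√(-47 + 62) - 48*62*(-81)) = (-4/13 - (40 - 38)/2)/(√15 + 241056) = (-4/13 - ½*2)/(241056 + √15) = (-4/13 - 1)/(241056 + √15) = -17/(13*(241056 + √15))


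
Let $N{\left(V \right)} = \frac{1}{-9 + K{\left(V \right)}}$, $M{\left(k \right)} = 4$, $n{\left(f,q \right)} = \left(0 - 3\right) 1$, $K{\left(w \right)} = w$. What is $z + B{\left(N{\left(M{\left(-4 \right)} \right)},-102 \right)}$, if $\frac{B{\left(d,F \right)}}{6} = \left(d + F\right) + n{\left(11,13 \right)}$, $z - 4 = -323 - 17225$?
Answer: $- \frac{90876}{5} \approx -18175.0$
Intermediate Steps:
$n{\left(f,q \right)} = -3$ ($n{\left(f,q \right)} = \left(-3\right) 1 = -3$)
$N{\left(V \right)} = \frac{1}{-9 + V}$
$z = -17544$ ($z = 4 - 17548 = -17544$)
$B{\left(d,F \right)} = -18 + 6 F + 6 d$ ($B{\left(d,F \right)} = 6 \left(\left(d + F\right) - 3\right) = 6 \left(\left(F + d\right) - 3\right) = 6 \left(-3 + F + d\right) = -18 + 6 F + 6 d$)
$z + B{\left(N{\left(M{\left(-4 \right)} \right)},-102 \right)} = -17544 + \left(-18 + 6 \left(-102\right) + \frac{6}{-9 + 4}\right) = -17544 - \left(630 + \frac{6}{5}\right) = -17544 - \frac{3156}{5} = - \frac{90876}{5}$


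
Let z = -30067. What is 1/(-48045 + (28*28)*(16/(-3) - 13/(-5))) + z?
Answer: -22635008888/752819 ≈ -30067.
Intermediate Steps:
1/(-48045 + (28*28)*(16/(-3) - 13/(-5))) + z = 1/(-48045 + (28*28)*(16/(-3) - 13/(-5))) - 30067 = 1/(-48045 + 784*(16*(-1/3) - 13*(-1/5))) - 30067 = 1/(-48045 + 784*(-16/3 + 13/5)) - 30067 = 1/(-48045 + 784*(-41/15)) - 30067 = 1/(-48045 - 32144/15) - 30067 = 1/(-752819/15) - 30067 = -15/752819 - 30067 = -22635008888/752819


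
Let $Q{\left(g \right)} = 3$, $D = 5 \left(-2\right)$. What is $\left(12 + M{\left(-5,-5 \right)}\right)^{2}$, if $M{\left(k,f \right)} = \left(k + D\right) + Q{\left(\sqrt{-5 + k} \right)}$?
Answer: $0$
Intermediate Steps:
$D = -10$
$M{\left(k,f \right)} = -7 + k$ ($M{\left(k,f \right)} = \left(k - 10\right) + 3 = \left(-10 + k\right) + 3 = -7 + k$)
$\left(12 + M{\left(-5,-5 \right)}\right)^{2} = \left(12 - 12\right)^{2} = 0^{2} = 0$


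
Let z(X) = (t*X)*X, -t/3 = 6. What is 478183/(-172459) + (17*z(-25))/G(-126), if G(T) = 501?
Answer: -11074117811/28800653 ≈ -384.51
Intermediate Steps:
t = -18 (t = -3*6 = -18)
z(X) = -18*X² (z(X) = (-18*X)*X = -18*X²)
478183/(-172459) + (17*z(-25))/G(-126) = 478183/(-172459) + (17*(-18*(-25)²))/501 = 478183*(-1/172459) + (17*(-18*625))*(1/501) = -478183/172459 + (17*(-11250))*(1/501) = -478183/172459 - 191250*1/501 = -478183/172459 - 63750/167 = -11074117811/28800653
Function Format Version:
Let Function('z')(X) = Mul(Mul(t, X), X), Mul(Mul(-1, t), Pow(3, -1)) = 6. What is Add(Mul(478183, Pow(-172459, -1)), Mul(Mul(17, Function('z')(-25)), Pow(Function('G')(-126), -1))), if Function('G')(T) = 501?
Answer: Rational(-11074117811, 28800653) ≈ -384.51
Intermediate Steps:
t = -18 (t = Mul(-3, 6) = -18)
Function('z')(X) = Mul(-18, Pow(X, 2)) (Function('z')(X) = Mul(Mul(-18, X), X) = Mul(-18, Pow(X, 2)))
Add(Mul(478183, Pow(-172459, -1)), Mul(Mul(17, Function('z')(-25)), Pow(Function('G')(-126), -1))) = Add(Mul(478183, Pow(-172459, -1)), Mul(Mul(17, Mul(-18, Pow(-25, 2))), Pow(501, -1))) = Add(Mul(478183, Rational(-1, 172459)), Mul(Mul(17, Mul(-18, 625)), Rational(1, 501))) = Add(Rational(-478183, 172459), Mul(Mul(17, -11250), Rational(1, 501))) = Add(Rational(-478183, 172459), Mul(-191250, Rational(1, 501))) = Add(Rational(-478183, 172459), Rational(-63750, 167)) = Rational(-11074117811, 28800653)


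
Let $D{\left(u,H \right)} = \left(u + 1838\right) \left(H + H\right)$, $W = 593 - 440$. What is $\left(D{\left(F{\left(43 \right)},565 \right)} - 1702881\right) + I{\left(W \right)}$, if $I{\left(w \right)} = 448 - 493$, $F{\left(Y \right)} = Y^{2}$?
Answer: $2463384$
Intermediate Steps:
$W = 153$
$D{\left(u,H \right)} = 2 H \left(1838 + u\right)$ ($D{\left(u,H \right)} = \left(1838 + u\right) 2 H = 2 H \left(1838 + u\right)$)
$I{\left(w \right)} = -45$
$\left(D{\left(F{\left(43 \right)},565 \right)} - 1702881\right) + I{\left(W \right)} = \left(2 \cdot 565 \left(1838 + 43^{2}\right) - 1702881\right) - 45 = \left(2 \cdot 565 \left(1838 + 1849\right) - 1702881\right) - 45 = \left(2 \cdot 565 \cdot 3687 - 1702881\right) - 45 = \left(4166310 - 1702881\right) - 45 = 2463429 - 45 = 2463384$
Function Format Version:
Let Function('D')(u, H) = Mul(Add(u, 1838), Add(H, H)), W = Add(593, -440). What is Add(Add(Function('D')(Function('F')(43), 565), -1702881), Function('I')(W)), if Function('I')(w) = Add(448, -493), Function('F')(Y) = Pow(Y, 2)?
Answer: 2463384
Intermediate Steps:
W = 153
Function('D')(u, H) = Mul(2, H, Add(1838, u)) (Function('D')(u, H) = Mul(Add(1838, u), Mul(2, H)) = Mul(2, H, Add(1838, u)))
Function('I')(w) = -45
Add(Add(Function('D')(Function('F')(43), 565), -1702881), Function('I')(W)) = Add(Add(Mul(2, 565, Add(1838, Pow(43, 2))), -1702881), -45) = Add(Add(Mul(2, 565, Add(1838, 1849)), -1702881), -45) = Add(Add(Mul(2, 565, 3687), -1702881), -45) = Add(Add(4166310, -1702881), -45) = Add(2463429, -45) = 2463384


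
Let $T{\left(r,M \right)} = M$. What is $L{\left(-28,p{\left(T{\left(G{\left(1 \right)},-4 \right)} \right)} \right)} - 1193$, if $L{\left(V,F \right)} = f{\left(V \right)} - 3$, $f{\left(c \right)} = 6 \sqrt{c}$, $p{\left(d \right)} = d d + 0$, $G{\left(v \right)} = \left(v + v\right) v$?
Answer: $-1196 + 12 i \sqrt{7} \approx -1196.0 + 31.749 i$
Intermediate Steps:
$G{\left(v \right)} = 2 v^{2}$ ($G{\left(v \right)} = 2 v v = 2 v^{2}$)
$p{\left(d \right)} = d^{2}$ ($p{\left(d \right)} = d^{2} + 0 = d^{2}$)
$L{\left(V,F \right)} = -3 + 6 \sqrt{V}$ ($L{\left(V,F \right)} = 6 \sqrt{V} - 3 = -3 + 6 \sqrt{V}$)
$L{\left(-28,p{\left(T{\left(G{\left(1 \right)},-4 \right)} \right)} \right)} - 1193 = \left(-3 + 6 \sqrt{-28}\right) - 1193 = \left(-3 + 6 \cdot 2 i \sqrt{7}\right) - 1193 = \left(-3 + 12 i \sqrt{7}\right) - 1193 = -1196 + 12 i \sqrt{7}$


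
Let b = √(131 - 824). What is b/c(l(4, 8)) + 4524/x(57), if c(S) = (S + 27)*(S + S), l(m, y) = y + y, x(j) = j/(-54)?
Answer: -81432/19 + 3*I*√77/1376 ≈ -4285.9 + 0.019131*I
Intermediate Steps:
x(j) = -j/54 (x(j) = j*(-1/54) = -j/54)
l(m, y) = 2*y
c(S) = 2*S*(27 + S) (c(S) = (27 + S)*(2*S) = 2*S*(27 + S))
b = 3*I*√77 (b = √(-693) = 3*I*√77 ≈ 26.325*I)
b/c(l(4, 8)) + 4524/x(57) = (3*I*√77)/((2*(2*8)*(27 + 2*8))) + 4524/((-1/54*57)) = (3*I*√77)/((2*16*(27 + 16))) + 4524/(-19/18) = (3*I*√77)/((2*16*43)) + 4524*(-18/19) = (3*I*√77)/1376 - 81432/19 = (3*I*√77)*(1/1376) - 81432/19 = 3*I*√77/1376 - 81432/19 = -81432/19 + 3*I*√77/1376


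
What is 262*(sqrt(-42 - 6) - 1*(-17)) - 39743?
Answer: -35289 + 1048*I*sqrt(3) ≈ -35289.0 + 1815.2*I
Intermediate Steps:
262*(sqrt(-42 - 6) - 1*(-17)) - 39743 = 262*(sqrt(-48) + 17) - 39743 = 262*(4*I*sqrt(3) + 17) - 39743 = 262*(17 + 4*I*sqrt(3)) - 39743 = (4454 + 1048*I*sqrt(3)) - 39743 = -35289 + 1048*I*sqrt(3)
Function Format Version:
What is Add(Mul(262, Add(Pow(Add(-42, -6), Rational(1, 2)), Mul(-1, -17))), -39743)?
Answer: Add(-35289, Mul(1048, I, Pow(3, Rational(1, 2)))) ≈ Add(-35289., Mul(1815.2, I))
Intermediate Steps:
Add(Mul(262, Add(Pow(Add(-42, -6), Rational(1, 2)), Mul(-1, -17))), -39743) = Add(Mul(262, Add(Pow(-48, Rational(1, 2)), 17)), -39743) = Add(Mul(262, Add(Mul(4, I, Pow(3, Rational(1, 2))), 17)), -39743) = Add(Mul(262, Add(17, Mul(4, I, Pow(3, Rational(1, 2))))), -39743) = Add(Add(4454, Mul(1048, I, Pow(3, Rational(1, 2)))), -39743) = Add(-35289, Mul(1048, I, Pow(3, Rational(1, 2))))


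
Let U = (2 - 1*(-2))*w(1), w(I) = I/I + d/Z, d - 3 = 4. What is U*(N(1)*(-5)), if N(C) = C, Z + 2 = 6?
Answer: -55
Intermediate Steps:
Z = 4 (Z = -2 + 6 = 4)
d = 7 (d = 3 + 4 = 7)
w(I) = 11/4 (w(I) = I/I + 7/4 = 1 + 7*(1/4) = 1 + 7/4 = 11/4)
U = 11 (U = (2 - 1*(-2))*(11/4) = (2 + 2)*(11/4) = 4*(11/4) = 11)
U*(N(1)*(-5)) = 11*(1*(-5)) = 11*(-5) = -55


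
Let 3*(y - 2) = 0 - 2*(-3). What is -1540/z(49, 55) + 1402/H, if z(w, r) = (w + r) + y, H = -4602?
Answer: -301604/20709 ≈ -14.564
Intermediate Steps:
y = 4 (y = 2 + (0 - 2*(-3))/3 = 2 + (0 + 6)/3 = 2 + (1/3)*6 = 2 + 2 = 4)
z(w, r) = 4 + r + w (z(w, r) = (w + r) + 4 = (r + w) + 4 = 4 + r + w)
-1540/z(49, 55) + 1402/H = -1540/(4 + 55 + 49) + 1402/(-4602) = -1540/108 + 1402*(-1/4602) = -1540*1/108 - 701/2301 = -385/27 - 701/2301 = -301604/20709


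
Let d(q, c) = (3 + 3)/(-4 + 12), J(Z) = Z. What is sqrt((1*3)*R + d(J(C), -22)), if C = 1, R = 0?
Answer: sqrt(3)/2 ≈ 0.86602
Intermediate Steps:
d(q, c) = 3/4 (d(q, c) = 6/8 = 6*(1/8) = 3/4)
sqrt((1*3)*R + d(J(C), -22)) = sqrt((1*3)*0 + 3/4) = sqrt(3*0 + 3/4) = sqrt(0 + 3/4) = sqrt(3/4) = sqrt(3)/2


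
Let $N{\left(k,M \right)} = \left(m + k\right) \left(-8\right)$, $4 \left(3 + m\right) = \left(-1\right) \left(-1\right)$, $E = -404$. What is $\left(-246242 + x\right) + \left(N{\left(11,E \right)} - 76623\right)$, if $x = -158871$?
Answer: $-481802$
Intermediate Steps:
$m = - \frac{11}{4}$ ($m = -3 + \frac{\left(-1\right) \left(-1\right)}{4} = -3 + \frac{1}{4} \cdot 1 = -3 + \frac{1}{4} = - \frac{11}{4} \approx -2.75$)
$N{\left(k,M \right)} = 22 - 8 k$ ($N{\left(k,M \right)} = \left(- \frac{11}{4} + k\right) \left(-8\right) = 22 - 8 k$)
$\left(-246242 + x\right) + \left(N{\left(11,E \right)} - 76623\right) = \left(-246242 - 158871\right) + \left(\left(22 - 88\right) - 76623\right) = -405113 + \left(\left(22 - 88\right) - 76623\right) = -405113 - 76689 = -481802$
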